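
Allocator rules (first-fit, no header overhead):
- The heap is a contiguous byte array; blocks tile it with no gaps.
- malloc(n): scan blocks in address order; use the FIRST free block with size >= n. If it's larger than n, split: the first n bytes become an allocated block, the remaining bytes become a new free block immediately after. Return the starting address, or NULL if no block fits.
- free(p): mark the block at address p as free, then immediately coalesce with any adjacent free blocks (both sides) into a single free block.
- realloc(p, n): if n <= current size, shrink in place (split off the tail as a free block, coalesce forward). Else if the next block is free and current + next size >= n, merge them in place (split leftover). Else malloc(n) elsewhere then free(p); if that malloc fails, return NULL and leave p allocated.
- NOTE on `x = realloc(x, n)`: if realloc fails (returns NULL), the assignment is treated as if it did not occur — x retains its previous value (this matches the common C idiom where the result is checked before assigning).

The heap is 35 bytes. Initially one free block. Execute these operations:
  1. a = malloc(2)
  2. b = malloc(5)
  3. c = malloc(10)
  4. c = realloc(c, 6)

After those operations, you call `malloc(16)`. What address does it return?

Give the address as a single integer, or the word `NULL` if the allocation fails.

Answer: 13

Derivation:
Op 1: a = malloc(2) -> a = 0; heap: [0-1 ALLOC][2-34 FREE]
Op 2: b = malloc(5) -> b = 2; heap: [0-1 ALLOC][2-6 ALLOC][7-34 FREE]
Op 3: c = malloc(10) -> c = 7; heap: [0-1 ALLOC][2-6 ALLOC][7-16 ALLOC][17-34 FREE]
Op 4: c = realloc(c, 6) -> c = 7; heap: [0-1 ALLOC][2-6 ALLOC][7-12 ALLOC][13-34 FREE]
malloc(16): first-fit scan over [0-1 ALLOC][2-6 ALLOC][7-12 ALLOC][13-34 FREE] -> 13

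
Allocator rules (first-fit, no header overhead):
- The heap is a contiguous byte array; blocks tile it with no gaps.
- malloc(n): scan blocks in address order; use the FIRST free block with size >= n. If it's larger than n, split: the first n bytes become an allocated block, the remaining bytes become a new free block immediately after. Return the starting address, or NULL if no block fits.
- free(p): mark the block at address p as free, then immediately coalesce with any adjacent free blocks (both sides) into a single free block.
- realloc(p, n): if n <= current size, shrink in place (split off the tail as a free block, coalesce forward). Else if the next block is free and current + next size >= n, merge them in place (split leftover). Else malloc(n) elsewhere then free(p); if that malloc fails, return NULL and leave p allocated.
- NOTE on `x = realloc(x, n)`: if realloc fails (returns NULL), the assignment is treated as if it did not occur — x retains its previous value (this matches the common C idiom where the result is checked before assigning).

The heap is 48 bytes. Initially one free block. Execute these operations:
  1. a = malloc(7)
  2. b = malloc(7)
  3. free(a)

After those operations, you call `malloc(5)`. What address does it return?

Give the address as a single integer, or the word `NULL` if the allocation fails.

Answer: 0

Derivation:
Op 1: a = malloc(7) -> a = 0; heap: [0-6 ALLOC][7-47 FREE]
Op 2: b = malloc(7) -> b = 7; heap: [0-6 ALLOC][7-13 ALLOC][14-47 FREE]
Op 3: free(a) -> (freed a); heap: [0-6 FREE][7-13 ALLOC][14-47 FREE]
malloc(5): first-fit scan over [0-6 FREE][7-13 ALLOC][14-47 FREE] -> 0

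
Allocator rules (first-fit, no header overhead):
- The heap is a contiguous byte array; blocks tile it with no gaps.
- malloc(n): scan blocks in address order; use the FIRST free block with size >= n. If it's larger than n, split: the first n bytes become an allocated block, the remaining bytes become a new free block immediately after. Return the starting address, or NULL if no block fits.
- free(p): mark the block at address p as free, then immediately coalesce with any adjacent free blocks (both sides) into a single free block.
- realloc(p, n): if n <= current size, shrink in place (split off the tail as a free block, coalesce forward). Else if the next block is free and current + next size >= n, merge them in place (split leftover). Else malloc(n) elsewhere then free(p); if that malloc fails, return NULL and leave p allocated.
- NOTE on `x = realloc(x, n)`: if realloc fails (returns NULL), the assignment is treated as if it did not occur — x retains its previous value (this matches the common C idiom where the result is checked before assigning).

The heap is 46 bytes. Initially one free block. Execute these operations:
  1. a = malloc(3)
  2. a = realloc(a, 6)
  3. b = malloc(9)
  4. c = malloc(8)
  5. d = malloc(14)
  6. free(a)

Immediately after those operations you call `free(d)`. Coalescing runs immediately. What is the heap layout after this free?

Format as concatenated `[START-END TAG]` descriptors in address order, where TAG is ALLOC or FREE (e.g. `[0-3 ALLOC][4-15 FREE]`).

Answer: [0-5 FREE][6-14 ALLOC][15-22 ALLOC][23-45 FREE]

Derivation:
Op 1: a = malloc(3) -> a = 0; heap: [0-2 ALLOC][3-45 FREE]
Op 2: a = realloc(a, 6) -> a = 0; heap: [0-5 ALLOC][6-45 FREE]
Op 3: b = malloc(9) -> b = 6; heap: [0-5 ALLOC][6-14 ALLOC][15-45 FREE]
Op 4: c = malloc(8) -> c = 15; heap: [0-5 ALLOC][6-14 ALLOC][15-22 ALLOC][23-45 FREE]
Op 5: d = malloc(14) -> d = 23; heap: [0-5 ALLOC][6-14 ALLOC][15-22 ALLOC][23-36 ALLOC][37-45 FREE]
Op 6: free(a) -> (freed a); heap: [0-5 FREE][6-14 ALLOC][15-22 ALLOC][23-36 ALLOC][37-45 FREE]
free(d): d = 23 -> block [23-36 ALLOC]; mark free, coalesce with adjacent free neighbors -> [0-5 FREE][6-14 ALLOC][15-22 ALLOC][23-45 FREE]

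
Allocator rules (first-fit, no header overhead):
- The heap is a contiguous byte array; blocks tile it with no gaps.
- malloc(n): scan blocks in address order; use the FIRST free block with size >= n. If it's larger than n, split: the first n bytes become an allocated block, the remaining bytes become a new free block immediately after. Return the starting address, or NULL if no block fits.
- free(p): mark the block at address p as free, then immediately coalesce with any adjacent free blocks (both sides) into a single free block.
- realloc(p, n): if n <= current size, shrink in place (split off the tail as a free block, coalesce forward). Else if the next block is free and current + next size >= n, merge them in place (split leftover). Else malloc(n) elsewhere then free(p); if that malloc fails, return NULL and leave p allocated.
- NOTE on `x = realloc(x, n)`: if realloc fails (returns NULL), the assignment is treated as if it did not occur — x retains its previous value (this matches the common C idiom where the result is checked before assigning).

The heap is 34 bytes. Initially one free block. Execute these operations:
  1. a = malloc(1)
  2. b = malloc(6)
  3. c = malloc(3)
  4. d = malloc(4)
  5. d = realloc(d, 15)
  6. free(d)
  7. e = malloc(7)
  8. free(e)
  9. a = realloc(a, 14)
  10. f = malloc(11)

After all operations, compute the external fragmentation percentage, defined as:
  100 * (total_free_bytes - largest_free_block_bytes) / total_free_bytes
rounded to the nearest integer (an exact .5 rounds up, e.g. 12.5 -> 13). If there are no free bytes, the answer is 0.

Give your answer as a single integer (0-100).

Answer: 9

Derivation:
Op 1: a = malloc(1) -> a = 0; heap: [0-0 ALLOC][1-33 FREE]
Op 2: b = malloc(6) -> b = 1; heap: [0-0 ALLOC][1-6 ALLOC][7-33 FREE]
Op 3: c = malloc(3) -> c = 7; heap: [0-0 ALLOC][1-6 ALLOC][7-9 ALLOC][10-33 FREE]
Op 4: d = malloc(4) -> d = 10; heap: [0-0 ALLOC][1-6 ALLOC][7-9 ALLOC][10-13 ALLOC][14-33 FREE]
Op 5: d = realloc(d, 15) -> d = 10; heap: [0-0 ALLOC][1-6 ALLOC][7-9 ALLOC][10-24 ALLOC][25-33 FREE]
Op 6: free(d) -> (freed d); heap: [0-0 ALLOC][1-6 ALLOC][7-9 ALLOC][10-33 FREE]
Op 7: e = malloc(7) -> e = 10; heap: [0-0 ALLOC][1-6 ALLOC][7-9 ALLOC][10-16 ALLOC][17-33 FREE]
Op 8: free(e) -> (freed e); heap: [0-0 ALLOC][1-6 ALLOC][7-9 ALLOC][10-33 FREE]
Op 9: a = realloc(a, 14) -> a = 10; heap: [0-0 FREE][1-6 ALLOC][7-9 ALLOC][10-23 ALLOC][24-33 FREE]
Op 10: f = malloc(11) -> f = NULL; heap: [0-0 FREE][1-6 ALLOC][7-9 ALLOC][10-23 ALLOC][24-33 FREE]
Free blocks: [1 10] total_free=11 largest=10 -> 100*(11-10)/11 = 100/11 ≈ 9.091 -> rounds to 9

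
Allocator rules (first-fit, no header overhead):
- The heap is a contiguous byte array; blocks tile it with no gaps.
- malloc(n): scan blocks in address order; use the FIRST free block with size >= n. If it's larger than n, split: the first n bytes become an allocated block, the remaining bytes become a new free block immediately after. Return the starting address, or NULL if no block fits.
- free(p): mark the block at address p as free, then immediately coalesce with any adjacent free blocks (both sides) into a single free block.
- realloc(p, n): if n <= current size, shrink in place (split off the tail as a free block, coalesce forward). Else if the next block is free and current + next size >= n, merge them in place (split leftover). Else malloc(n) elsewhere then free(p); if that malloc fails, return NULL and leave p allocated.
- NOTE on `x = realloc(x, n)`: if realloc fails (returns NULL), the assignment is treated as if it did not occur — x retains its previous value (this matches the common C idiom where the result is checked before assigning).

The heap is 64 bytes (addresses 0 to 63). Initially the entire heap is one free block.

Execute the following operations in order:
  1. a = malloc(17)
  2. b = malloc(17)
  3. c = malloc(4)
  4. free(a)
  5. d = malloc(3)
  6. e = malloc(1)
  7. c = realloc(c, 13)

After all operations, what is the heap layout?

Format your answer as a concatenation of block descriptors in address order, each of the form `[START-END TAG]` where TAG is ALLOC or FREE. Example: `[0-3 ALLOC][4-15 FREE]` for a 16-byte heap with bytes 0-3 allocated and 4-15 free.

Op 1: a = malloc(17) -> a = 0; heap: [0-16 ALLOC][17-63 FREE]
Op 2: b = malloc(17) -> b = 17; heap: [0-16 ALLOC][17-33 ALLOC][34-63 FREE]
Op 3: c = malloc(4) -> c = 34; heap: [0-16 ALLOC][17-33 ALLOC][34-37 ALLOC][38-63 FREE]
Op 4: free(a) -> (freed a); heap: [0-16 FREE][17-33 ALLOC][34-37 ALLOC][38-63 FREE]
Op 5: d = malloc(3) -> d = 0; heap: [0-2 ALLOC][3-16 FREE][17-33 ALLOC][34-37 ALLOC][38-63 FREE]
Op 6: e = malloc(1) -> e = 3; heap: [0-2 ALLOC][3-3 ALLOC][4-16 FREE][17-33 ALLOC][34-37 ALLOC][38-63 FREE]
Op 7: c = realloc(c, 13) -> c = 34; heap: [0-2 ALLOC][3-3 ALLOC][4-16 FREE][17-33 ALLOC][34-46 ALLOC][47-63 FREE]

Answer: [0-2 ALLOC][3-3 ALLOC][4-16 FREE][17-33 ALLOC][34-46 ALLOC][47-63 FREE]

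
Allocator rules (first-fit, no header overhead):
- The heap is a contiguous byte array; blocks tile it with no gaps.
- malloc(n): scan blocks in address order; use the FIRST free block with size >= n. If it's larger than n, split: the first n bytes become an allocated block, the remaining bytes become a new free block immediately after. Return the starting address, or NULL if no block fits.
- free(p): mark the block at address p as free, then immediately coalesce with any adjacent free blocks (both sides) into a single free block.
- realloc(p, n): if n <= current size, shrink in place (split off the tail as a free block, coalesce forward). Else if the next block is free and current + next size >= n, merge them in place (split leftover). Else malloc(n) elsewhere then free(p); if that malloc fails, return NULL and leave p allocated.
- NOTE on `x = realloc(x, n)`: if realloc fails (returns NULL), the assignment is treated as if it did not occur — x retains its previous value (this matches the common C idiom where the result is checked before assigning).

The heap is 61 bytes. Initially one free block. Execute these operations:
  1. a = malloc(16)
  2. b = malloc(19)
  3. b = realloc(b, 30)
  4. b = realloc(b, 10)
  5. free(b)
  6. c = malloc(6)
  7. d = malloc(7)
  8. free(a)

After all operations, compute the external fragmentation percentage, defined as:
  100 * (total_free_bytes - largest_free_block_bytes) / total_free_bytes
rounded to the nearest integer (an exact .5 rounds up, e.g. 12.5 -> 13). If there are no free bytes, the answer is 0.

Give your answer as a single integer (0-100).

Answer: 33

Derivation:
Op 1: a = malloc(16) -> a = 0; heap: [0-15 ALLOC][16-60 FREE]
Op 2: b = malloc(19) -> b = 16; heap: [0-15 ALLOC][16-34 ALLOC][35-60 FREE]
Op 3: b = realloc(b, 30) -> b = 16; heap: [0-15 ALLOC][16-45 ALLOC][46-60 FREE]
Op 4: b = realloc(b, 10) -> b = 16; heap: [0-15 ALLOC][16-25 ALLOC][26-60 FREE]
Op 5: free(b) -> (freed b); heap: [0-15 ALLOC][16-60 FREE]
Op 6: c = malloc(6) -> c = 16; heap: [0-15 ALLOC][16-21 ALLOC][22-60 FREE]
Op 7: d = malloc(7) -> d = 22; heap: [0-15 ALLOC][16-21 ALLOC][22-28 ALLOC][29-60 FREE]
Op 8: free(a) -> (freed a); heap: [0-15 FREE][16-21 ALLOC][22-28 ALLOC][29-60 FREE]
Free blocks: [16 32] total_free=48 largest=32 -> 100*(48-32)/48 = 1600/48 ≈ 33.333 -> rounds to 33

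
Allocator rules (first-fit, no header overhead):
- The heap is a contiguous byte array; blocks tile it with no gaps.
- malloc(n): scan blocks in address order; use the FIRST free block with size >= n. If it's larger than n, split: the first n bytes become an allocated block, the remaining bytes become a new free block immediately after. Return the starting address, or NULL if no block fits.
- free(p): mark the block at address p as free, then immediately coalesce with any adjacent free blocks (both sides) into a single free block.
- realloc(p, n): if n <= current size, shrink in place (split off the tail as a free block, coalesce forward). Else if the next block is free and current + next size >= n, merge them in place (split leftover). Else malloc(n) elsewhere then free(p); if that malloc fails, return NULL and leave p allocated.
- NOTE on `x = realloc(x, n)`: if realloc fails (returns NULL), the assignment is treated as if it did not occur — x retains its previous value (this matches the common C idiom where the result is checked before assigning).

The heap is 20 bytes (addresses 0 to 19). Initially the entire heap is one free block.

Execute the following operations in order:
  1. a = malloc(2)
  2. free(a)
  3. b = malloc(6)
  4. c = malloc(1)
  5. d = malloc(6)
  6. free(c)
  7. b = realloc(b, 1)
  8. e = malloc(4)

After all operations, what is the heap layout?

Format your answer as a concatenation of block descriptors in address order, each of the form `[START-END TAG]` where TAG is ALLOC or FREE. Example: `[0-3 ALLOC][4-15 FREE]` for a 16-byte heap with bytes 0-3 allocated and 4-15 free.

Answer: [0-0 ALLOC][1-4 ALLOC][5-6 FREE][7-12 ALLOC][13-19 FREE]

Derivation:
Op 1: a = malloc(2) -> a = 0; heap: [0-1 ALLOC][2-19 FREE]
Op 2: free(a) -> (freed a); heap: [0-19 FREE]
Op 3: b = malloc(6) -> b = 0; heap: [0-5 ALLOC][6-19 FREE]
Op 4: c = malloc(1) -> c = 6; heap: [0-5 ALLOC][6-6 ALLOC][7-19 FREE]
Op 5: d = malloc(6) -> d = 7; heap: [0-5 ALLOC][6-6 ALLOC][7-12 ALLOC][13-19 FREE]
Op 6: free(c) -> (freed c); heap: [0-5 ALLOC][6-6 FREE][7-12 ALLOC][13-19 FREE]
Op 7: b = realloc(b, 1) -> b = 0; heap: [0-0 ALLOC][1-6 FREE][7-12 ALLOC][13-19 FREE]
Op 8: e = malloc(4) -> e = 1; heap: [0-0 ALLOC][1-4 ALLOC][5-6 FREE][7-12 ALLOC][13-19 FREE]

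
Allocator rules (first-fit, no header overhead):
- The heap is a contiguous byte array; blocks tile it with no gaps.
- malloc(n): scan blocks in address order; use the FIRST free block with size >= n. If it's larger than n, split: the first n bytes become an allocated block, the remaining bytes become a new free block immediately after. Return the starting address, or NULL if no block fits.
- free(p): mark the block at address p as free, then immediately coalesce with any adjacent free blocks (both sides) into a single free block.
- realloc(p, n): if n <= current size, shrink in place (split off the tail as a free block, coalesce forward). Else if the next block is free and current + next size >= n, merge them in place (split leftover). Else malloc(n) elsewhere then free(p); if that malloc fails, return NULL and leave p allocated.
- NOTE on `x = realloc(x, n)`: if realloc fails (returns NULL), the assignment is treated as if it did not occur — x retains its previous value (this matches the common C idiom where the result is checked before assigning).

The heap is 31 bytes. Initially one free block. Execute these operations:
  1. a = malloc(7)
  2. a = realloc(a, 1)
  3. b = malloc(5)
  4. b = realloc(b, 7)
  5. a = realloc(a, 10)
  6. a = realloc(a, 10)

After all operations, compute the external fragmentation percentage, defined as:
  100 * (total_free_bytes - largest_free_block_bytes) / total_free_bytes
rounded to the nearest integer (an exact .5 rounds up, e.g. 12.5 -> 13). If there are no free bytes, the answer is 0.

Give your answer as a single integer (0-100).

Op 1: a = malloc(7) -> a = 0; heap: [0-6 ALLOC][7-30 FREE]
Op 2: a = realloc(a, 1) -> a = 0; heap: [0-0 ALLOC][1-30 FREE]
Op 3: b = malloc(5) -> b = 1; heap: [0-0 ALLOC][1-5 ALLOC][6-30 FREE]
Op 4: b = realloc(b, 7) -> b = 1; heap: [0-0 ALLOC][1-7 ALLOC][8-30 FREE]
Op 5: a = realloc(a, 10) -> a = 8; heap: [0-0 FREE][1-7 ALLOC][8-17 ALLOC][18-30 FREE]
Op 6: a = realloc(a, 10) -> a = 8; heap: [0-0 FREE][1-7 ALLOC][8-17 ALLOC][18-30 FREE]
Free blocks: [1 13] total_free=14 largest=13 -> 100*(14-13)/14 = 100/14 ≈ 7.143 -> rounds to 7

Answer: 7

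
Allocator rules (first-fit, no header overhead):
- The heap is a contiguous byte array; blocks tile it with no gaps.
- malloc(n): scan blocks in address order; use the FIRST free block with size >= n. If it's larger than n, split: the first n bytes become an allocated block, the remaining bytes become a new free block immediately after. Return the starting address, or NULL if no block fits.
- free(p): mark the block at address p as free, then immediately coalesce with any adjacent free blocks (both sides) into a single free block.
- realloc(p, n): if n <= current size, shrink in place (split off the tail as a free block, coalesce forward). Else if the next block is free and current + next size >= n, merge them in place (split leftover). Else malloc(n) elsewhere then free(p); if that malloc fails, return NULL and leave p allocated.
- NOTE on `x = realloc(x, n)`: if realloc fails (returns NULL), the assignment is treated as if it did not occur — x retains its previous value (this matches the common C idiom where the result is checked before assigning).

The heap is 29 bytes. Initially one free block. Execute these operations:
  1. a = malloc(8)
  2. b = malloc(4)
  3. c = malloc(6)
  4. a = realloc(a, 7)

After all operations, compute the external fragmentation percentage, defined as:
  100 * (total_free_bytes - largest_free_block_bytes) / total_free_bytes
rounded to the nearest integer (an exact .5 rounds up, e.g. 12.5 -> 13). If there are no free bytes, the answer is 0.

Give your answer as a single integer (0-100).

Answer: 8

Derivation:
Op 1: a = malloc(8) -> a = 0; heap: [0-7 ALLOC][8-28 FREE]
Op 2: b = malloc(4) -> b = 8; heap: [0-7 ALLOC][8-11 ALLOC][12-28 FREE]
Op 3: c = malloc(6) -> c = 12; heap: [0-7 ALLOC][8-11 ALLOC][12-17 ALLOC][18-28 FREE]
Op 4: a = realloc(a, 7) -> a = 0; heap: [0-6 ALLOC][7-7 FREE][8-11 ALLOC][12-17 ALLOC][18-28 FREE]
Free blocks: [1 11] total_free=12 largest=11 -> 100*(12-11)/12 = 100/12 ≈ 8.333 -> rounds to 8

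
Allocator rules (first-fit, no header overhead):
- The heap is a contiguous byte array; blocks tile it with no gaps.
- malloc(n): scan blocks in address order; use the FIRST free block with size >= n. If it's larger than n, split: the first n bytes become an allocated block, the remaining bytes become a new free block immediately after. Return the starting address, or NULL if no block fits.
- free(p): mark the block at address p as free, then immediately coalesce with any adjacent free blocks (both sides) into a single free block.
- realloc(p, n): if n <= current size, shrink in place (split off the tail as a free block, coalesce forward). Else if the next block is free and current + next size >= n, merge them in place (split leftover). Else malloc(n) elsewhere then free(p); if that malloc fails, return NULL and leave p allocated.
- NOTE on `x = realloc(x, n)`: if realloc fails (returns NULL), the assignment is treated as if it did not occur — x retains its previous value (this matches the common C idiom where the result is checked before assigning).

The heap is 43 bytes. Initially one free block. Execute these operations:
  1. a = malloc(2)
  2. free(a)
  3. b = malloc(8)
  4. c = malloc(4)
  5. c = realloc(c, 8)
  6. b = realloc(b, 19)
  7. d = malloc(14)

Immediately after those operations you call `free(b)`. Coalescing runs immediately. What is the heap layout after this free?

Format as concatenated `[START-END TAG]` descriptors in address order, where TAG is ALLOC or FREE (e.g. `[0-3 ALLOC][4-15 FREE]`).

Answer: [0-7 FREE][8-15 ALLOC][16-42 FREE]

Derivation:
Op 1: a = malloc(2) -> a = 0; heap: [0-1 ALLOC][2-42 FREE]
Op 2: free(a) -> (freed a); heap: [0-42 FREE]
Op 3: b = malloc(8) -> b = 0; heap: [0-7 ALLOC][8-42 FREE]
Op 4: c = malloc(4) -> c = 8; heap: [0-7 ALLOC][8-11 ALLOC][12-42 FREE]
Op 5: c = realloc(c, 8) -> c = 8; heap: [0-7 ALLOC][8-15 ALLOC][16-42 FREE]
Op 6: b = realloc(b, 19) -> b = 16; heap: [0-7 FREE][8-15 ALLOC][16-34 ALLOC][35-42 FREE]
Op 7: d = malloc(14) -> d = NULL; heap: [0-7 FREE][8-15 ALLOC][16-34 ALLOC][35-42 FREE]
free(b): b = 16 -> block [16-34 ALLOC]; mark free, coalesce with adjacent free neighbors -> [0-7 FREE][8-15 ALLOC][16-42 FREE]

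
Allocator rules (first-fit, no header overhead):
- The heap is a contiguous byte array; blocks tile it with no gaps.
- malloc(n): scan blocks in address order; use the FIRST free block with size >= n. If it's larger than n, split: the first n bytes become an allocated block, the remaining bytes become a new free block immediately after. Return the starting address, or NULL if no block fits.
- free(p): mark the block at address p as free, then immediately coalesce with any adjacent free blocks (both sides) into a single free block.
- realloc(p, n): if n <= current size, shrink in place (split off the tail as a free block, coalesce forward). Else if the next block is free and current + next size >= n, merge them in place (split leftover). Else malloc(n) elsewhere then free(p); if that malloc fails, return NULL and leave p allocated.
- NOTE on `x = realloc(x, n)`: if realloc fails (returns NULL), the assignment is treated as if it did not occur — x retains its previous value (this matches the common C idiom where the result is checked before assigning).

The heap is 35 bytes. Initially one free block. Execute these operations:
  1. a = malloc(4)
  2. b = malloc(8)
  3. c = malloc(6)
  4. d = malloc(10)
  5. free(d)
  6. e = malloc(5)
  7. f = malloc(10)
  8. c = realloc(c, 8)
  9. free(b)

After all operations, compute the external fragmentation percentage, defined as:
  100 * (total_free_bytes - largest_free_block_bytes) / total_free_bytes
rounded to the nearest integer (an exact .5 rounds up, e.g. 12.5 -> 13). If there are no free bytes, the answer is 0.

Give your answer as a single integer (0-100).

Answer: 20

Derivation:
Op 1: a = malloc(4) -> a = 0; heap: [0-3 ALLOC][4-34 FREE]
Op 2: b = malloc(8) -> b = 4; heap: [0-3 ALLOC][4-11 ALLOC][12-34 FREE]
Op 3: c = malloc(6) -> c = 12; heap: [0-3 ALLOC][4-11 ALLOC][12-17 ALLOC][18-34 FREE]
Op 4: d = malloc(10) -> d = 18; heap: [0-3 ALLOC][4-11 ALLOC][12-17 ALLOC][18-27 ALLOC][28-34 FREE]
Op 5: free(d) -> (freed d); heap: [0-3 ALLOC][4-11 ALLOC][12-17 ALLOC][18-34 FREE]
Op 6: e = malloc(5) -> e = 18; heap: [0-3 ALLOC][4-11 ALLOC][12-17 ALLOC][18-22 ALLOC][23-34 FREE]
Op 7: f = malloc(10) -> f = 23; heap: [0-3 ALLOC][4-11 ALLOC][12-17 ALLOC][18-22 ALLOC][23-32 ALLOC][33-34 FREE]
Op 8: c = realloc(c, 8) -> NULL (c unchanged); heap: [0-3 ALLOC][4-11 ALLOC][12-17 ALLOC][18-22 ALLOC][23-32 ALLOC][33-34 FREE]
Op 9: free(b) -> (freed b); heap: [0-3 ALLOC][4-11 FREE][12-17 ALLOC][18-22 ALLOC][23-32 ALLOC][33-34 FREE]
Free blocks: [8 2] total_free=10 largest=8 -> 100*(10-8)/10 = 200/10 = 20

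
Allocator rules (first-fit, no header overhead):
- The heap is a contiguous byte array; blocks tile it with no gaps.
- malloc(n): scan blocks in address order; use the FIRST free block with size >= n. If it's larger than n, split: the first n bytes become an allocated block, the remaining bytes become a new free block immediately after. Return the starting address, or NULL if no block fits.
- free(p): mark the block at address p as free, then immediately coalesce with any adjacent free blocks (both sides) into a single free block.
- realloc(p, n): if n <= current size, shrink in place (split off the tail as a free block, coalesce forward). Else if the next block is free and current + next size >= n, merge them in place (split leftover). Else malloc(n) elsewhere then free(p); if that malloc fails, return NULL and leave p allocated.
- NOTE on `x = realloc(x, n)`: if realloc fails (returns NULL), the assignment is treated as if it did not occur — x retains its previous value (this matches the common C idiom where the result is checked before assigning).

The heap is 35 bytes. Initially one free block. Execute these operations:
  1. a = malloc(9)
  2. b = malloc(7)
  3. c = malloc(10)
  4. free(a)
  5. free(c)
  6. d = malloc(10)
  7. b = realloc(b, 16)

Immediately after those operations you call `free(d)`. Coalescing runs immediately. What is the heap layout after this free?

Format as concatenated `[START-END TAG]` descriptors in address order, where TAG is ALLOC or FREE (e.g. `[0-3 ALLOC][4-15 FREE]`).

Answer: [0-8 FREE][9-15 ALLOC][16-34 FREE]

Derivation:
Op 1: a = malloc(9) -> a = 0; heap: [0-8 ALLOC][9-34 FREE]
Op 2: b = malloc(7) -> b = 9; heap: [0-8 ALLOC][9-15 ALLOC][16-34 FREE]
Op 3: c = malloc(10) -> c = 16; heap: [0-8 ALLOC][9-15 ALLOC][16-25 ALLOC][26-34 FREE]
Op 4: free(a) -> (freed a); heap: [0-8 FREE][9-15 ALLOC][16-25 ALLOC][26-34 FREE]
Op 5: free(c) -> (freed c); heap: [0-8 FREE][9-15 ALLOC][16-34 FREE]
Op 6: d = malloc(10) -> d = 16; heap: [0-8 FREE][9-15 ALLOC][16-25 ALLOC][26-34 FREE]
Op 7: b = realloc(b, 16) -> NULL (b unchanged); heap: [0-8 FREE][9-15 ALLOC][16-25 ALLOC][26-34 FREE]
free(d): d = 16 -> block [16-25 ALLOC]; mark free, coalesce with adjacent free neighbors -> [0-8 FREE][9-15 ALLOC][16-34 FREE]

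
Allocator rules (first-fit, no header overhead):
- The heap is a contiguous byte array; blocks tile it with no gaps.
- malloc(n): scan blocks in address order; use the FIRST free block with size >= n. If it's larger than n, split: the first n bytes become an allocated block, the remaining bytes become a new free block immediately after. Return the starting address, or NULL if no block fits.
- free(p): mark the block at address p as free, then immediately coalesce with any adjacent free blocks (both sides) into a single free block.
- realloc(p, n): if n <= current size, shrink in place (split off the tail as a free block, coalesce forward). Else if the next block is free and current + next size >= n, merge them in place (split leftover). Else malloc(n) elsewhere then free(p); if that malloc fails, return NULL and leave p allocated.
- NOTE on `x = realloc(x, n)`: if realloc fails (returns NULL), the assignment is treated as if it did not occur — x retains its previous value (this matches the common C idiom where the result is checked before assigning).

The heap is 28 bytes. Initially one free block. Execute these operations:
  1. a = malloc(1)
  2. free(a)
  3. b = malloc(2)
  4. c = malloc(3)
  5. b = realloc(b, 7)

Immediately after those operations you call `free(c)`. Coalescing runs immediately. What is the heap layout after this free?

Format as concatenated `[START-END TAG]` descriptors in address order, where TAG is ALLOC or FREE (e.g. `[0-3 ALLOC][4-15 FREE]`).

Answer: [0-4 FREE][5-11 ALLOC][12-27 FREE]

Derivation:
Op 1: a = malloc(1) -> a = 0; heap: [0-0 ALLOC][1-27 FREE]
Op 2: free(a) -> (freed a); heap: [0-27 FREE]
Op 3: b = malloc(2) -> b = 0; heap: [0-1 ALLOC][2-27 FREE]
Op 4: c = malloc(3) -> c = 2; heap: [0-1 ALLOC][2-4 ALLOC][5-27 FREE]
Op 5: b = realloc(b, 7) -> b = 5; heap: [0-1 FREE][2-4 ALLOC][5-11 ALLOC][12-27 FREE]
free(c): c = 2 -> block [2-4 ALLOC]; mark free, coalesce with adjacent free neighbors -> [0-4 FREE][5-11 ALLOC][12-27 FREE]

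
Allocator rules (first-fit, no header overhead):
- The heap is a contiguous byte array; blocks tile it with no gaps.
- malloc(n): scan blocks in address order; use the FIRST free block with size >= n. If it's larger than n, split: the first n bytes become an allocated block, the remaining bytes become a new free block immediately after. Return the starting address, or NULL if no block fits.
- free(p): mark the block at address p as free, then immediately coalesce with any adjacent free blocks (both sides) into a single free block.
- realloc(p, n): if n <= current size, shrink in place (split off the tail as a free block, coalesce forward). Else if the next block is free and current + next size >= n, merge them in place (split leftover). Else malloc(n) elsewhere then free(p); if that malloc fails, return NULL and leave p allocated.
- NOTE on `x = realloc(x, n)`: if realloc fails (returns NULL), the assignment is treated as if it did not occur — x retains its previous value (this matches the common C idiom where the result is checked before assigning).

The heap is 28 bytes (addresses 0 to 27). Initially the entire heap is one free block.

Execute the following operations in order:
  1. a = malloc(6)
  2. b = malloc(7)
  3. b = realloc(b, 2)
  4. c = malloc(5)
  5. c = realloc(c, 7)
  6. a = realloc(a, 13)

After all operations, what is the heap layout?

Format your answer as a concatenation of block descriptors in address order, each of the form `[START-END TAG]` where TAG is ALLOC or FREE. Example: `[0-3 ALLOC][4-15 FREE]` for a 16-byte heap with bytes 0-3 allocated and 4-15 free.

Op 1: a = malloc(6) -> a = 0; heap: [0-5 ALLOC][6-27 FREE]
Op 2: b = malloc(7) -> b = 6; heap: [0-5 ALLOC][6-12 ALLOC][13-27 FREE]
Op 3: b = realloc(b, 2) -> b = 6; heap: [0-5 ALLOC][6-7 ALLOC][8-27 FREE]
Op 4: c = malloc(5) -> c = 8; heap: [0-5 ALLOC][6-7 ALLOC][8-12 ALLOC][13-27 FREE]
Op 5: c = realloc(c, 7) -> c = 8; heap: [0-5 ALLOC][6-7 ALLOC][8-14 ALLOC][15-27 FREE]
Op 6: a = realloc(a, 13) -> a = 15; heap: [0-5 FREE][6-7 ALLOC][8-14 ALLOC][15-27 ALLOC]

Answer: [0-5 FREE][6-7 ALLOC][8-14 ALLOC][15-27 ALLOC]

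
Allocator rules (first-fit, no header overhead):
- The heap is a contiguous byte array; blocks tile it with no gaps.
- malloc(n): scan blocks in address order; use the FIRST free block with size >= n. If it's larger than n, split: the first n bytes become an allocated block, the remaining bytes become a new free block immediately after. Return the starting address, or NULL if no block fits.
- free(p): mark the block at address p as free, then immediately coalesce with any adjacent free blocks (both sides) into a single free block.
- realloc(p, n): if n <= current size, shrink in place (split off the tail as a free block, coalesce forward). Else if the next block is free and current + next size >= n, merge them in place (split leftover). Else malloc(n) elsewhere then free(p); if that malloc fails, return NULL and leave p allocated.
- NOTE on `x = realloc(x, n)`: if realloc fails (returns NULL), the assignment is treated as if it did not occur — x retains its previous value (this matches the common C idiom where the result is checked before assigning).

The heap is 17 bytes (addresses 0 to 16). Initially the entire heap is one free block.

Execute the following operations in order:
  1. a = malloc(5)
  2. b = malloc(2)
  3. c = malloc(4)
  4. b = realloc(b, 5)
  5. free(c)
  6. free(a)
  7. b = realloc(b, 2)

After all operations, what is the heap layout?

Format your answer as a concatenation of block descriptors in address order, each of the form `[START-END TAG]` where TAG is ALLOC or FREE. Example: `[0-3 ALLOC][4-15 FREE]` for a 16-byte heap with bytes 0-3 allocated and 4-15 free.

Answer: [0-10 FREE][11-12 ALLOC][13-16 FREE]

Derivation:
Op 1: a = malloc(5) -> a = 0; heap: [0-4 ALLOC][5-16 FREE]
Op 2: b = malloc(2) -> b = 5; heap: [0-4 ALLOC][5-6 ALLOC][7-16 FREE]
Op 3: c = malloc(4) -> c = 7; heap: [0-4 ALLOC][5-6 ALLOC][7-10 ALLOC][11-16 FREE]
Op 4: b = realloc(b, 5) -> b = 11; heap: [0-4 ALLOC][5-6 FREE][7-10 ALLOC][11-15 ALLOC][16-16 FREE]
Op 5: free(c) -> (freed c); heap: [0-4 ALLOC][5-10 FREE][11-15 ALLOC][16-16 FREE]
Op 6: free(a) -> (freed a); heap: [0-10 FREE][11-15 ALLOC][16-16 FREE]
Op 7: b = realloc(b, 2) -> b = 11; heap: [0-10 FREE][11-12 ALLOC][13-16 FREE]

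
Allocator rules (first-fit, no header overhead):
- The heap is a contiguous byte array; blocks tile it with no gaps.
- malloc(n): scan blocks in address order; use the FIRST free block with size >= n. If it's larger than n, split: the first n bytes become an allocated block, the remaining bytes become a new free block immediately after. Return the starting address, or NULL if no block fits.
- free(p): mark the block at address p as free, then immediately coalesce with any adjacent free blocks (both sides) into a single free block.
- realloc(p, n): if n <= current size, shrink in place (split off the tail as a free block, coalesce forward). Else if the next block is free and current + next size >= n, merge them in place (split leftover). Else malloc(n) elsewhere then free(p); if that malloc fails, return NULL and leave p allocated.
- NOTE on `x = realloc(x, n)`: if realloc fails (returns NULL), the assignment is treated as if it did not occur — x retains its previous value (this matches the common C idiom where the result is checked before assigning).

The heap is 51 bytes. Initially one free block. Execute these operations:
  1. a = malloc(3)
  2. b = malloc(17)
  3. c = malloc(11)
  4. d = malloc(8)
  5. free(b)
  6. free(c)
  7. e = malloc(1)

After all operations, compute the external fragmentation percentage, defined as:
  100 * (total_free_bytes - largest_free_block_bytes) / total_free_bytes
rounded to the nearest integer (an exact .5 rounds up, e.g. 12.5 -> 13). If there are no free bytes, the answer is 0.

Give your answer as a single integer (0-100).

Op 1: a = malloc(3) -> a = 0; heap: [0-2 ALLOC][3-50 FREE]
Op 2: b = malloc(17) -> b = 3; heap: [0-2 ALLOC][3-19 ALLOC][20-50 FREE]
Op 3: c = malloc(11) -> c = 20; heap: [0-2 ALLOC][3-19 ALLOC][20-30 ALLOC][31-50 FREE]
Op 4: d = malloc(8) -> d = 31; heap: [0-2 ALLOC][3-19 ALLOC][20-30 ALLOC][31-38 ALLOC][39-50 FREE]
Op 5: free(b) -> (freed b); heap: [0-2 ALLOC][3-19 FREE][20-30 ALLOC][31-38 ALLOC][39-50 FREE]
Op 6: free(c) -> (freed c); heap: [0-2 ALLOC][3-30 FREE][31-38 ALLOC][39-50 FREE]
Op 7: e = malloc(1) -> e = 3; heap: [0-2 ALLOC][3-3 ALLOC][4-30 FREE][31-38 ALLOC][39-50 FREE]
Free blocks: [27 12] total_free=39 largest=27 -> 100*(39-27)/39 = 1200/39 ≈ 30.769 -> rounds to 31

Answer: 31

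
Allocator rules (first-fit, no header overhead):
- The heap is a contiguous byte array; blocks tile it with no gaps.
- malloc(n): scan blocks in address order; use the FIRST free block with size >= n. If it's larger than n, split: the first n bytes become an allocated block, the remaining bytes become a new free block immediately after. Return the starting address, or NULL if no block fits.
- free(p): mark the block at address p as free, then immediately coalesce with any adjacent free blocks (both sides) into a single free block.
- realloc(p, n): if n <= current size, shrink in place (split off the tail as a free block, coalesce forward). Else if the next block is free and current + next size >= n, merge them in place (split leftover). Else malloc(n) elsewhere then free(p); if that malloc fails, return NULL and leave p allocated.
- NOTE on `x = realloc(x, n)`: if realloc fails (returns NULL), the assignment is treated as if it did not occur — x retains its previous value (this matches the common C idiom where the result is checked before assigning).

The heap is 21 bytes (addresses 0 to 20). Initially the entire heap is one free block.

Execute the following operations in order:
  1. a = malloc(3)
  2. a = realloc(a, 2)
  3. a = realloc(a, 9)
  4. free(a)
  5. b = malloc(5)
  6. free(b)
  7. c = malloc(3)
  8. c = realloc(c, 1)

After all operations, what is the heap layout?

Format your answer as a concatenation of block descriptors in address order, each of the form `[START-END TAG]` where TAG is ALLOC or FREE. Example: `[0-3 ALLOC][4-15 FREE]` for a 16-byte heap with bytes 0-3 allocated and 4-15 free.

Op 1: a = malloc(3) -> a = 0; heap: [0-2 ALLOC][3-20 FREE]
Op 2: a = realloc(a, 2) -> a = 0; heap: [0-1 ALLOC][2-20 FREE]
Op 3: a = realloc(a, 9) -> a = 0; heap: [0-8 ALLOC][9-20 FREE]
Op 4: free(a) -> (freed a); heap: [0-20 FREE]
Op 5: b = malloc(5) -> b = 0; heap: [0-4 ALLOC][5-20 FREE]
Op 6: free(b) -> (freed b); heap: [0-20 FREE]
Op 7: c = malloc(3) -> c = 0; heap: [0-2 ALLOC][3-20 FREE]
Op 8: c = realloc(c, 1) -> c = 0; heap: [0-0 ALLOC][1-20 FREE]

Answer: [0-0 ALLOC][1-20 FREE]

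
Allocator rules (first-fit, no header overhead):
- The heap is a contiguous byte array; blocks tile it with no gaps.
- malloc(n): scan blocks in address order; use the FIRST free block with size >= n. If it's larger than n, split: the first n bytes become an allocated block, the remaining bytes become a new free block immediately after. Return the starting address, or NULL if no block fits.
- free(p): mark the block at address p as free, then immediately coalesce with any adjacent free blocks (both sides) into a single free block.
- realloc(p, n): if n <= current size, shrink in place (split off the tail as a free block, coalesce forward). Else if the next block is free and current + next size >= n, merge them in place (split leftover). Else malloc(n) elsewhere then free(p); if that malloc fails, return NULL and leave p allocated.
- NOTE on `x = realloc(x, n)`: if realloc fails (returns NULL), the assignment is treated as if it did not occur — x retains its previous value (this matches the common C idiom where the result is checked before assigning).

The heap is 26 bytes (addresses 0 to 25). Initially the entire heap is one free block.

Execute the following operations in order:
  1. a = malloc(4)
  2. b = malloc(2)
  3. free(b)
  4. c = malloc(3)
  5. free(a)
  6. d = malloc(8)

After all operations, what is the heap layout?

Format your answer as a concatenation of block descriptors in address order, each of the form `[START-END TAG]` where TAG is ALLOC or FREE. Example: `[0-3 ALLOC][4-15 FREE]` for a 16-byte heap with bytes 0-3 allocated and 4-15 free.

Answer: [0-3 FREE][4-6 ALLOC][7-14 ALLOC][15-25 FREE]

Derivation:
Op 1: a = malloc(4) -> a = 0; heap: [0-3 ALLOC][4-25 FREE]
Op 2: b = malloc(2) -> b = 4; heap: [0-3 ALLOC][4-5 ALLOC][6-25 FREE]
Op 3: free(b) -> (freed b); heap: [0-3 ALLOC][4-25 FREE]
Op 4: c = malloc(3) -> c = 4; heap: [0-3 ALLOC][4-6 ALLOC][7-25 FREE]
Op 5: free(a) -> (freed a); heap: [0-3 FREE][4-6 ALLOC][7-25 FREE]
Op 6: d = malloc(8) -> d = 7; heap: [0-3 FREE][4-6 ALLOC][7-14 ALLOC][15-25 FREE]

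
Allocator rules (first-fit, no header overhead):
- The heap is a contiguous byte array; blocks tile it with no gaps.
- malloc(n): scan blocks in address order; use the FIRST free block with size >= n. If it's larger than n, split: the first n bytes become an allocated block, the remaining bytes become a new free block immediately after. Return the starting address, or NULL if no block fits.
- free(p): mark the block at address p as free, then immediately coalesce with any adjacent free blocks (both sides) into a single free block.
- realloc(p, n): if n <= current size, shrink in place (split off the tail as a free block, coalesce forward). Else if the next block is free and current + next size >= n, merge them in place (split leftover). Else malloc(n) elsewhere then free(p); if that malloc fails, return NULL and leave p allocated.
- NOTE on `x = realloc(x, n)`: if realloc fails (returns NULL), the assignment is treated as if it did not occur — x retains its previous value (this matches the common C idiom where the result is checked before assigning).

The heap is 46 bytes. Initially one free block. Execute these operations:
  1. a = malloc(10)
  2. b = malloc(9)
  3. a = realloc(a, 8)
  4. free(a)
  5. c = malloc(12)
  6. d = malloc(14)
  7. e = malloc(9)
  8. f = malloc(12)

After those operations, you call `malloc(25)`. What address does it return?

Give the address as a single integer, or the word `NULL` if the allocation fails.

Op 1: a = malloc(10) -> a = 0; heap: [0-9 ALLOC][10-45 FREE]
Op 2: b = malloc(9) -> b = 10; heap: [0-9 ALLOC][10-18 ALLOC][19-45 FREE]
Op 3: a = realloc(a, 8) -> a = 0; heap: [0-7 ALLOC][8-9 FREE][10-18 ALLOC][19-45 FREE]
Op 4: free(a) -> (freed a); heap: [0-9 FREE][10-18 ALLOC][19-45 FREE]
Op 5: c = malloc(12) -> c = 19; heap: [0-9 FREE][10-18 ALLOC][19-30 ALLOC][31-45 FREE]
Op 6: d = malloc(14) -> d = 31; heap: [0-9 FREE][10-18 ALLOC][19-30 ALLOC][31-44 ALLOC][45-45 FREE]
Op 7: e = malloc(9) -> e = 0; heap: [0-8 ALLOC][9-9 FREE][10-18 ALLOC][19-30 ALLOC][31-44 ALLOC][45-45 FREE]
Op 8: f = malloc(12) -> f = NULL; heap: [0-8 ALLOC][9-9 FREE][10-18 ALLOC][19-30 ALLOC][31-44 ALLOC][45-45 FREE]
malloc(25): first-fit scan over [0-8 ALLOC][9-9 FREE][10-18 ALLOC][19-30 ALLOC][31-44 ALLOC][45-45 FREE] -> NULL

Answer: NULL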